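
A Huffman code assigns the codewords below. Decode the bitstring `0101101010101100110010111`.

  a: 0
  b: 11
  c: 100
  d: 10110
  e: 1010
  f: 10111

Read left to right; each codeword is recognised as soon as it completes (prefix code):
  0→a | 10110→d | 1010→e | 10110→d | 0→a | 11→b | 0→a | 0→a | 10111→f
Decoded message: adedabaaf

adedabaaf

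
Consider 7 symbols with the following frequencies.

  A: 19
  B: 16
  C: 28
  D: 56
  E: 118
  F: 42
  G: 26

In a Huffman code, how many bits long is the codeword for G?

Build the tree from the bottom:
combine B(16), A(19) → 35
combine G(26), C(28) → 54
combine 35, F(42) → 77
combine 54, D(56) → 110
combine 77, 110 → 187
combine E(118), 187 → 305
The subtree containing G is merged 4 times, so code length = 4.

4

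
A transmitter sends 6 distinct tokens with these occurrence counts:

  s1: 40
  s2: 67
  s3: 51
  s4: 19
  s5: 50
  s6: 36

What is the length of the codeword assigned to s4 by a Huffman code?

3

Build the tree from the bottom:
merge s4(19) and s6(36): 55
merge s1(40) and s5(50): 90
merge s3(51) and 55: 106
merge s2(67) and 90: 157
merge 106 and 157: 263
The subtree containing s4 is merged 3 times, so code length = 3.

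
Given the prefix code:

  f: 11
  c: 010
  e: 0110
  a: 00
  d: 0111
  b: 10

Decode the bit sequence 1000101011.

Read left to right; each codeword is recognised as soon as it completes (prefix code):
  10→b | 00→a | 10→b | 10→b | 11→f
Decoded message: babbf

babbf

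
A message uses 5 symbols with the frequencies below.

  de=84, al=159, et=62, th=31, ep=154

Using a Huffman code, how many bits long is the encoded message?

Build the Huffman tree bottom-up:
merge th(31) and et(62): 93
merge de(84) and 93: 177
merge ep(154) and al(159): 313
merge 177 and 313: 490
The encoded length is the sum of every internal node's weight: 93 + 177 + 313 + 490 = 1073 bits.

1073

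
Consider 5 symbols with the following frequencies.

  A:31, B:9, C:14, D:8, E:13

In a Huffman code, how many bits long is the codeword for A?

1

Repeatedly merge the two smallest:
combine D(8), B(9) → 17
combine E(13), C(14) → 27
combine 17, 27 → 44
combine A(31), 44 → 75
A is a child of the root — depth 1, so its codeword is a single bit.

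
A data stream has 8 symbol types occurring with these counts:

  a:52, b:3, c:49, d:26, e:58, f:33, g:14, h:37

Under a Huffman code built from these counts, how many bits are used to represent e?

2

Repeatedly merge the two smallest:
b(3) + g(14) → 17
17 + d(26) → 43
f(33) + h(37) → 70
43 + c(49) → 92
a(52) + e(58) → 110
70 + 92 → 162
110 + 162 → 272
e's leaf is at depth 2, giving a 2-bit codeword.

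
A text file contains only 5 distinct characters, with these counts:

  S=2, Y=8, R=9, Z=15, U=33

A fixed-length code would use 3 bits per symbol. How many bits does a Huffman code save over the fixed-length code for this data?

Fixed-length: 3 bits × 67 symbols = 201 bits.
Huffman merges:
S(2) + Y(8) → 10
R(9) + 10 → 19
Z(15) + 19 → 34
U(33) + 34 → 67
Huffman total = 10 + 19 + 34 + 67 = 130 bits.
Saving = 201 − 130 = 71 bits.

71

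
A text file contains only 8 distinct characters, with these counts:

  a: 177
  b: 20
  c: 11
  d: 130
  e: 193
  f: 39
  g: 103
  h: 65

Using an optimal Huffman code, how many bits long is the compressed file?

1945

Greedily combine the two least-frequent nodes:
combine c(11), b(20) → 31
combine 31, f(39) → 70
combine h(65), 70 → 135
combine g(103), d(130) → 233
combine 135, a(177) → 312
combine e(193), 233 → 426
combine 312, 426 → 738
Each symbol's bit-cost is frequency × depth; summing gives 1945 bits (equivalently 31 + 70 + 135 + 233 + 312 + 426 + 738).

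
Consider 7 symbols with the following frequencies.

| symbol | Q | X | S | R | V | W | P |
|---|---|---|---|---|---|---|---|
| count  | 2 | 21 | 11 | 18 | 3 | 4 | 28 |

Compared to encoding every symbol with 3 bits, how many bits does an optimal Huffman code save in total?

Fixed-length: 3 bits × 87 symbols = 261 bits.
Huffman merges:
Q(2) + V(3) → 5
W(4) + 5 → 9
9 + S(11) → 20
R(18) + 20 → 38
X(21) + P(28) → 49
38 + 49 → 87
Huffman total = 5 + 9 + 20 + 38 + 49 + 87 = 208 bits.
Saving = 261 − 208 = 53 bits.

53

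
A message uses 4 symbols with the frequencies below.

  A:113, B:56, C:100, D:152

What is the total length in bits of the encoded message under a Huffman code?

Greedily combine the two least-frequent nodes:
B(56) + C(100) → 156
A(113) + D(152) → 265
156 + 265 → 421
Total encoded bits = sum of merged weights = 156 + 265 + 421 = 842.

842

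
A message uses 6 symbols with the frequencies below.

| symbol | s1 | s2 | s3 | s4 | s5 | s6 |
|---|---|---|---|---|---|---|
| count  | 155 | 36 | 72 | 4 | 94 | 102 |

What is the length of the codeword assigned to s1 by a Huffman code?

2

Repeatedly merge the two smallest:
merge s4(4) and s2(36): 40
merge 40 and s3(72): 112
merge s5(94) and s6(102): 196
merge 112 and s1(155): 267
merge 196 and 267: 463
s1 sits 2 levels below the root, so its codeword is 2 bits.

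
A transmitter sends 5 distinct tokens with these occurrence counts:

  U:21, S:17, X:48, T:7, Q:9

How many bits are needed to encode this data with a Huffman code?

Build the Huffman tree bottom-up:
merge T(7) and Q(9): 16
merge 16 and S(17): 33
merge U(21) and 33: 54
merge X(48) and 54: 102
The encoded length is the sum of every internal node's weight: 16 + 33 + 54 + 102 = 205 bits.

205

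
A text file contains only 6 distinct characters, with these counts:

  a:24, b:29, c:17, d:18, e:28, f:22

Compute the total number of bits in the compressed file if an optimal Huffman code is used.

357

Build the Huffman tree bottom-up:
c(17) + d(18) → 35
f(22) + a(24) → 46
e(28) + b(29) → 57
35 + 46 → 81
57 + 81 → 138
Each symbol's bit-cost is frequency × depth; summing gives 357 bits (equivalently 35 + 46 + 57 + 81 + 138).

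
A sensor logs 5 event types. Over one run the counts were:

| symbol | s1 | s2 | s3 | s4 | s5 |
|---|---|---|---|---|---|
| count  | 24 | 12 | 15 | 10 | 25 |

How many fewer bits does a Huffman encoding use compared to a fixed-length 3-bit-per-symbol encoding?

64

Fixed-length: 3 bits × 86 symbols = 258 bits.
Huffman merges:
combine s4(10), s2(12) → 22
combine s3(15), 22 → 37
combine s1(24), s5(25) → 49
combine 37, 49 → 86
Huffman total = 22 + 37 + 49 + 86 = 194 bits.
Saving = 258 − 194 = 64 bits.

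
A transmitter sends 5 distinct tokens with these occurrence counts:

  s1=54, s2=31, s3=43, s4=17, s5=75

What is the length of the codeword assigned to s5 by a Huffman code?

Repeatedly merge the two smallest:
merge s4(17) and s2(31): 48
merge s3(43) and 48: 91
merge s1(54) and s5(75): 129
merge 91 and 129: 220
The subtree containing s5 is merged 2 times, so code length = 2.

2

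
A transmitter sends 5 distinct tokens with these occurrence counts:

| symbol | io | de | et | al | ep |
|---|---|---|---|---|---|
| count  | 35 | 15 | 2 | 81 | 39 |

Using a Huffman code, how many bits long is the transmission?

332

Greedily combine the two least-frequent nodes:
merge et(2) and de(15): 17
merge 17 and io(35): 52
merge ep(39) and 52: 91
merge al(81) and 91: 172
Each symbol's bit-cost is frequency × depth; summing gives 332 bits (equivalently 17 + 52 + 91 + 172).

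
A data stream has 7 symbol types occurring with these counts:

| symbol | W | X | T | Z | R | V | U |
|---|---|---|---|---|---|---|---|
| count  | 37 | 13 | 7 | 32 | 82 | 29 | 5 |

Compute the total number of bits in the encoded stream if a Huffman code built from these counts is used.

Build the Huffman tree bottom-up:
merge U(5) and T(7): 12
merge 12 and X(13): 25
merge 25 and V(29): 54
merge Z(32) and W(37): 69
merge 54 and 69: 123
merge R(82) and 123: 205
Total encoded bits = sum of merged weights = 12 + 25 + 54 + 69 + 123 + 205 = 488.

488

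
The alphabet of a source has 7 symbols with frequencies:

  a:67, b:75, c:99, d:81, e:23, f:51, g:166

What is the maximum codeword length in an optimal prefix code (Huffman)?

Merge the two lowest-weight nodes at each step:
e(23) + f(51) → 74
a(67) + 74 → 141
b(75) + d(81) → 156
c(99) + 141 → 240
156 + g(166) → 322
240 + 322 → 562
The first pair merged (e, f) ends up deepest, at depth 4.

4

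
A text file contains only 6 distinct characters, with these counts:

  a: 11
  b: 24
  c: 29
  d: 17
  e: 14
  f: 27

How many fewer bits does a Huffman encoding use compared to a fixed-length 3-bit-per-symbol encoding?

56

Fixed-length: 3 bits × 122 symbols = 366 bits.
Huffman merges:
a(11) + e(14) → 25
d(17) + b(24) → 41
25 + f(27) → 52
c(29) + 41 → 70
52 + 70 → 122
Huffman total = 25 + 41 + 52 + 70 + 122 = 310 bits.
Saving = 366 − 310 = 56 bits.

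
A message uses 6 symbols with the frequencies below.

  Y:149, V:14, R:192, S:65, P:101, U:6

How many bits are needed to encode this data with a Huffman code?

Merge the two smallest weights repeatedly:
combine U(6), V(14) → 20
combine 20, S(65) → 85
combine 85, P(101) → 186
combine Y(149), 186 → 335
combine R(192), 335 → 527
Each symbol's bit-cost is frequency × depth; summing gives 1153 bits (equivalently 20 + 85 + 186 + 335 + 527).

1153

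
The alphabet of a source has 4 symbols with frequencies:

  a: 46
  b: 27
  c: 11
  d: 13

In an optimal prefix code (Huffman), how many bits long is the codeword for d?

Huffman merges, smallest pair first:
merge c(11) and d(13): 24
merge 24 and b(27): 51
merge a(46) and 51: 97
The subtree containing d is merged 3 times, so code length = 3.

3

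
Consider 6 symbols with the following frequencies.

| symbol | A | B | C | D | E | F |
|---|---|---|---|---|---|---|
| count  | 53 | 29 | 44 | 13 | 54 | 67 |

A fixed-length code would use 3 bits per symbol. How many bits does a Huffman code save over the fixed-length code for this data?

132

Fixed-length: 3 bits × 260 symbols = 780 bits.
Huffman merges:
combine D(13), B(29) → 42
combine 42, C(44) → 86
combine A(53), E(54) → 107
combine F(67), 86 → 153
combine 107, 153 → 260
Huffman total = 42 + 86 + 107 + 153 + 260 = 648 bits.
Saving = 780 − 648 = 132 bits.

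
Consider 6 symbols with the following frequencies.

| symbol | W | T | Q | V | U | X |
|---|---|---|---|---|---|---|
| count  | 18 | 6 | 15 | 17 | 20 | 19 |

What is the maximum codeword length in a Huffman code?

Merge the two lowest-weight nodes at each step:
combine T(6), Q(15) → 21
combine V(17), W(18) → 35
combine X(19), U(20) → 39
combine 21, 35 → 56
combine 39, 56 → 95
The rarest symbols sit at the bottom; the longest codeword is 3 bits.

3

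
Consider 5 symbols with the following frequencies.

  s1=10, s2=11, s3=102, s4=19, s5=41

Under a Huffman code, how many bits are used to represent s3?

Repeatedly merge the two smallest:
s1(10) + s2(11) → 21
s4(19) + 21 → 40
40 + s5(41) → 81
81 + s3(102) → 183
s3 is merged only at the final step, so code length = 1.

1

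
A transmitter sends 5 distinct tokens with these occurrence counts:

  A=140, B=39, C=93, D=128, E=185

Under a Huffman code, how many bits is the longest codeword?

Merge the two lowest-weight nodes at each step:
merge B(39) and C(93): 132
merge D(128) and 132: 260
merge A(140) and E(185): 325
merge 260 and 325: 585
The first pair merged (B, C) ends up deepest, at depth 3.

3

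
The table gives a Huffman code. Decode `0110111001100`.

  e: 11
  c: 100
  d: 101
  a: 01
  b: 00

Read left to right; each codeword is recognised as soon as it completes (prefix code):
  01→a | 101→d | 11→e | 00→b | 11→e | 00→b
Decoded message: adebeb

adebeb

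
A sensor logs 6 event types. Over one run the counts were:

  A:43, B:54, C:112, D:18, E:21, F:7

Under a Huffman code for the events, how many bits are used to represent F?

5

Repeatedly merge the two smallest:
F(7) + D(18) → 25
E(21) + 25 → 46
A(43) + 46 → 89
B(54) + 89 → 143
C(112) + 143 → 255
F's leaf is at depth 5, giving a 5-bit codeword.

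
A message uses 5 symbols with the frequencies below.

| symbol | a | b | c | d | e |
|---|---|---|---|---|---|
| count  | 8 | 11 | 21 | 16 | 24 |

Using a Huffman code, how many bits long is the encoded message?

179

Build the Huffman tree bottom-up:
combine a(8), b(11) → 19
combine d(16), 19 → 35
combine c(21), e(24) → 45
combine 35, 45 → 80
Each symbol's bit-cost is frequency × depth; summing gives 179 bits (equivalently 19 + 35 + 45 + 80).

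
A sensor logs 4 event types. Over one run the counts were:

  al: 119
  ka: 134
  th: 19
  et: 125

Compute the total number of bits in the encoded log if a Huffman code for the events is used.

Greedily combine the two least-frequent nodes:
merge th(19) and al(119): 138
merge et(125) and ka(134): 259
merge 138 and 259: 397
The encoded length is the sum of every internal node's weight: 138 + 259 + 397 = 794 bits.

794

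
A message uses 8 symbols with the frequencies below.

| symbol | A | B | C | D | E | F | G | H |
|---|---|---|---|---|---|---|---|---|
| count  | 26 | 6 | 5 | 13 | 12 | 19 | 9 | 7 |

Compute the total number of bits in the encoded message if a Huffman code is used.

273

Merge the two smallest weights repeatedly:
combine C(5), B(6) → 11
combine H(7), G(9) → 16
combine 11, E(12) → 23
combine D(13), 16 → 29
combine F(19), 23 → 42
combine A(26), 29 → 55
combine 42, 55 → 97
Each symbol's bit-cost is frequency × depth; summing gives 273 bits (equivalently 11 + 16 + 23 + 29 + 42 + 55 + 97).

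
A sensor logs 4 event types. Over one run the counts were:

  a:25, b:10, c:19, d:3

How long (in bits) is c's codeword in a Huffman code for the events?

2

Repeatedly merge the two smallest:
merge d(3) and b(10): 13
merge 13 and c(19): 32
merge a(25) and 32: 57
c sits 2 levels below the root, so its codeword is 2 bits.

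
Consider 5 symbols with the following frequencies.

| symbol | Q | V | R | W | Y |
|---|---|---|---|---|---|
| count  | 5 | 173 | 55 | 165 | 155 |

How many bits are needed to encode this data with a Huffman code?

Merge the two smallest weights repeatedly:
merge Q(5) and R(55): 60
merge 60 and Y(155): 215
merge W(165) and V(173): 338
merge 215 and 338: 553
The encoded length is the sum of every internal node's weight: 60 + 215 + 338 + 553 = 1166 bits.

1166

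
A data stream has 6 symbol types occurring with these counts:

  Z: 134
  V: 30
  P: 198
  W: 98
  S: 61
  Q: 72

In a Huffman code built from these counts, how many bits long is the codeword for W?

Huffman merges, smallest pair first:
merge V(30) and S(61): 91
merge Q(72) and 91: 163
merge W(98) and Z(134): 232
merge 163 and P(198): 361
merge 232 and 361: 593
The subtree containing W is merged 2 times, so code length = 2.

2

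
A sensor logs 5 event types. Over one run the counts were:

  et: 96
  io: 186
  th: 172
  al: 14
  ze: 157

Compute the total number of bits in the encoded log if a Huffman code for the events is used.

Build the Huffman tree bottom-up:
combine al(14), et(96) → 110
combine 110, ze(157) → 267
combine th(172), io(186) → 358
combine 267, 358 → 625
Total encoded bits = sum of merged weights = 110 + 267 + 358 + 625 = 1360.

1360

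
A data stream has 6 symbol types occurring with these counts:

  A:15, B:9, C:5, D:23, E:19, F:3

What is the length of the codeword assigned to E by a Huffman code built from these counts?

2

Repeatedly merge the two smallest:
F(3) + C(5) → 8
8 + B(9) → 17
A(15) + 17 → 32
E(19) + D(23) → 42
32 + 42 → 74
E's leaf is at depth 2, giving a 2-bit codeword.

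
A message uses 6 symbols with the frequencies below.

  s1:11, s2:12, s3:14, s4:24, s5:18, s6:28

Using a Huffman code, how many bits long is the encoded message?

269

Merge the two smallest weights repeatedly:
merge s1(11) and s2(12): 23
merge s3(14) and s5(18): 32
merge 23 and s4(24): 47
merge s6(28) and 32: 60
merge 47 and 60: 107
Each symbol's bit-cost is frequency × depth; summing gives 269 bits (equivalently 23 + 32 + 47 + 60 + 107).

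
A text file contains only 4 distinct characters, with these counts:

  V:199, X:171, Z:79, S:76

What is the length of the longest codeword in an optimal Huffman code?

Merge the two lowest-weight nodes at each step:
combine S(76), Z(79) → 155
combine 155, X(171) → 326
combine V(199), 326 → 525
Maximum depth reached is 3.

3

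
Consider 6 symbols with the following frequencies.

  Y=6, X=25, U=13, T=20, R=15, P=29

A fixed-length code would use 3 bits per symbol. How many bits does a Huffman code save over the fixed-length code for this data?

Fixed-length: 3 bits × 108 symbols = 324 bits.
Huffman merges:
merge Y(6) and U(13): 19
merge R(15) and 19: 34
merge T(20) and X(25): 45
merge P(29) and 34: 63
merge 45 and 63: 108
Huffman total = 19 + 34 + 45 + 63 + 108 = 269 bits.
Saving = 324 − 269 = 55 bits.

55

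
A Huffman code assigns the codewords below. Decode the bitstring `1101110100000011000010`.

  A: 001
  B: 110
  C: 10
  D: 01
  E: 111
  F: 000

Read left to right; each codeword is recognised as soon as it completes (prefix code):
  110→B | 111→E | 01→D | 000→F | 000→F | 110→B | 000→F | 10→C
Decoded message: BEDFFBFC

BEDFFBFC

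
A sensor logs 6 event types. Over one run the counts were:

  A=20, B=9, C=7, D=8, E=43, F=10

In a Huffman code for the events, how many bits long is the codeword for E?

1

Repeatedly merge the two smallest:
combine C(7), D(8) → 15
combine B(9), F(10) → 19
combine 15, 19 → 34
combine A(20), 34 → 54
combine E(43), 54 → 97
E is merged only at the final step, so code length = 1.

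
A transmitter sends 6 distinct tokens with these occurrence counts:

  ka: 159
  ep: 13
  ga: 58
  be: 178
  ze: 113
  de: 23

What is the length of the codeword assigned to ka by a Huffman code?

Huffman merges, smallest pair first:
merge ep(13) and de(23): 36
merge 36 and ga(58): 94
merge 94 and ze(113): 207
merge ka(159) and be(178): 337
merge 207 and 337: 544
The subtree containing ka is merged 2 times, so code length = 2.

2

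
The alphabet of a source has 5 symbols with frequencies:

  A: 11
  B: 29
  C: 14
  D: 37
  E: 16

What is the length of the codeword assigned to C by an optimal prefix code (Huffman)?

3

Repeatedly merge the two smallest:
merge A(11) and C(14): 25
merge E(16) and 25: 41
merge B(29) and D(37): 66
merge 41 and 66: 107
The subtree containing C is merged 3 times, so code length = 3.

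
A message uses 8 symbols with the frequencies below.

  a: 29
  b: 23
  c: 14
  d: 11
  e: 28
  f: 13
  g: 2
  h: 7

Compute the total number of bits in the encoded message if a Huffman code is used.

Merge the two smallest weights repeatedly:
combine g(2), h(7) → 9
combine 9, d(11) → 20
combine f(13), c(14) → 27
combine 20, b(23) → 43
combine 27, e(28) → 55
combine a(29), 43 → 72
combine 55, 72 → 127
Total encoded bits = sum of merged weights = 9 + 20 + 27 + 43 + 55 + 72 + 127 = 353.

353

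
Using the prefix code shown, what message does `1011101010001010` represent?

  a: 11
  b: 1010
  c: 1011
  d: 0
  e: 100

cbedb

Read left to right; each codeword is recognised as soon as it completes (prefix code):
  1011→c | 1010→b | 100→e | 0→d | 1010→b
Decoded message: cbedb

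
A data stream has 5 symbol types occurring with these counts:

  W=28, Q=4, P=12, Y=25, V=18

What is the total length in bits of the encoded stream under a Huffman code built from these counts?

190

Merge the two smallest weights repeatedly:
combine Q(4), P(12) → 16
combine 16, V(18) → 34
combine Y(25), W(28) → 53
combine 34, 53 → 87
Each symbol's bit-cost is frequency × depth; summing gives 190 bits (equivalently 16 + 34 + 53 + 87).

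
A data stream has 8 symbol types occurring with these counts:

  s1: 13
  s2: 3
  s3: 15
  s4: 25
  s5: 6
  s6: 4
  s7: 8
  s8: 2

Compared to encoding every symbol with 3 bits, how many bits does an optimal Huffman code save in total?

26

Fixed-length: 3 bits × 76 symbols = 228 bits.
Huffman merges:
combine s8(2), s2(3) → 5
combine s6(4), 5 → 9
combine s5(6), s7(8) → 14
combine 9, s1(13) → 22
combine 14, s3(15) → 29
combine 22, s4(25) → 47
combine 29, 47 → 76
Huffman total = 5 + 9 + 14 + 22 + 29 + 47 + 76 = 202 bits.
Saving = 228 − 202 = 26 bits.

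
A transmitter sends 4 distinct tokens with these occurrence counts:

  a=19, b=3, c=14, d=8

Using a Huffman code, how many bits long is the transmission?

Merge the two smallest weights repeatedly:
merge b(3) and d(8): 11
merge 11 and c(14): 25
merge a(19) and 25: 44
The encoded length is the sum of every internal node's weight: 11 + 25 + 44 = 80 bits.

80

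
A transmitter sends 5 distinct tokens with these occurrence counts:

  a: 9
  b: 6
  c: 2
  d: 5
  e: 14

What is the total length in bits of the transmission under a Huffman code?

78

Merge the two smallest weights repeatedly:
c(2) + d(5) → 7
b(6) + 7 → 13
a(9) + 13 → 22
e(14) + 22 → 36
The encoded length is the sum of every internal node's weight: 7 + 13 + 22 + 36 = 78 bits.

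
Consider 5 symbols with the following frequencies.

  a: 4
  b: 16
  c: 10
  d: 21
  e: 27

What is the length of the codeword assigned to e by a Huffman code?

2

Repeatedly merge the two smallest:
combine a(4), c(10) → 14
combine 14, b(16) → 30
combine d(21), e(27) → 48
combine 30, 48 → 78
e's leaf is at depth 2, giving a 2-bit codeword.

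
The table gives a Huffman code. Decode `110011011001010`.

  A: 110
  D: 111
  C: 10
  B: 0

ABAABCC

Read left to right; each codeword is recognised as soon as it completes (prefix code):
  110→A | 0→B | 110→A | 110→A | 0→B | 10→C | 10→C
Decoded message: ABAABCC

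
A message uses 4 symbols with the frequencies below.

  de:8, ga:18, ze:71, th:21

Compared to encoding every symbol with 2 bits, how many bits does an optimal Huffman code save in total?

Fixed-length: 2 bits × 118 symbols = 236 bits.
Huffman merges:
combine de(8), ga(18) → 26
combine th(21), 26 → 47
combine 47, ze(71) → 118
Huffman total = 26 + 47 + 118 = 191 bits.
Saving = 236 − 191 = 45 bits.

45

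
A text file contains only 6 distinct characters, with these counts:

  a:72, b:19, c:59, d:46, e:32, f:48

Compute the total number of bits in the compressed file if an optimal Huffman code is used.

Greedily combine the two least-frequent nodes:
merge b(19) and e(32): 51
merge d(46) and f(48): 94
merge 51 and c(59): 110
merge a(72) and 94: 166
merge 110 and 166: 276
Each symbol's bit-cost is frequency × depth; summing gives 697 bits (equivalently 51 + 94 + 110 + 166 + 276).

697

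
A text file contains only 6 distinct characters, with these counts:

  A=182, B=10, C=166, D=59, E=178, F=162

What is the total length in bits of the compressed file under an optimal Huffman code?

Build the Huffman tree bottom-up:
combine B(10), D(59) → 69
combine 69, F(162) → 231
combine C(166), E(178) → 344
combine A(182), 231 → 413
combine 344, 413 → 757
Each symbol's bit-cost is frequency × depth; summing gives 1814 bits (equivalently 69 + 231 + 344 + 413 + 757).

1814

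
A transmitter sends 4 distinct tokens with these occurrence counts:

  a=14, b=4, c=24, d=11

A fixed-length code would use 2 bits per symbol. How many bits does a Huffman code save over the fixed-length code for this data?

Fixed-length: 2 bits × 53 symbols = 106 bits.
Huffman merges:
combine b(4), d(11) → 15
combine a(14), 15 → 29
combine c(24), 29 → 53
Huffman total = 15 + 29 + 53 = 97 bits.
Saving = 106 − 97 = 9 bits.

9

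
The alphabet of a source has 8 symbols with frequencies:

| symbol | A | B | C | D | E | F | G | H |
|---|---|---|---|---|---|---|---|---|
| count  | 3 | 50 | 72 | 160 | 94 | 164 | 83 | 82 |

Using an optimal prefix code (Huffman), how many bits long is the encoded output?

Greedily combine the two least-frequent nodes:
combine A(3), B(50) → 53
combine 53, C(72) → 125
combine H(82), G(83) → 165
combine E(94), 125 → 219
combine D(160), F(164) → 324
combine 165, 219 → 384
combine 324, 384 → 708
Each symbol's bit-cost is frequency × depth; summing gives 1978 bits (equivalently 53 + 125 + 165 + 219 + 324 + 384 + 708).

1978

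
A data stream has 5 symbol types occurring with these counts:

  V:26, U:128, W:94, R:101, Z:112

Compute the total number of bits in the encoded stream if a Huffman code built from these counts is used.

Greedily combine the two least-frequent nodes:
V(26) + W(94) → 120
R(101) + Z(112) → 213
120 + U(128) → 248
213 + 248 → 461
Each symbol's bit-cost is frequency × depth; summing gives 1042 bits (equivalently 120 + 213 + 248 + 461).

1042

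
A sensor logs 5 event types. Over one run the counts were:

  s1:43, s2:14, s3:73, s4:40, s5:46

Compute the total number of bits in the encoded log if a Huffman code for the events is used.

486

Build the Huffman tree bottom-up:
merge s2(14) and s4(40): 54
merge s1(43) and s5(46): 89
merge 54 and s3(73): 127
merge 89 and 127: 216
The encoded length is the sum of every internal node's weight: 54 + 89 + 127 + 216 = 486 bits.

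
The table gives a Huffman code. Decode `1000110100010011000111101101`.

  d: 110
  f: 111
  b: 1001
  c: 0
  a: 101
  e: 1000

edebefaa

Read left to right; each codeword is recognised as soon as it completes (prefix code):
  1000→e | 110→d | 1000→e | 1001→b | 1000→e | 111→f | 101→a | 101→a
Decoded message: edebefaa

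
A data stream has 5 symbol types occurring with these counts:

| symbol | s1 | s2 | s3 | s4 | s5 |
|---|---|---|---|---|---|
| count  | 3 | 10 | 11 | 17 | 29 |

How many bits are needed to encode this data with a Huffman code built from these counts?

148

Merge the two smallest weights repeatedly:
combine s1(3), s2(10) → 13
combine s3(11), 13 → 24
combine s4(17), 24 → 41
combine s5(29), 41 → 70
Each symbol's bit-cost is frequency × depth; summing gives 148 bits (equivalently 13 + 24 + 41 + 70).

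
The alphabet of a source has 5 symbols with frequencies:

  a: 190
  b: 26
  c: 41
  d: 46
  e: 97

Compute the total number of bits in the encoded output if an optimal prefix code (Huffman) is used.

790

Greedily combine the two least-frequent nodes:
combine b(26), c(41) → 67
combine d(46), 67 → 113
combine e(97), 113 → 210
combine a(190), 210 → 400
Total encoded bits = sum of merged weights = 67 + 113 + 210 + 400 = 790.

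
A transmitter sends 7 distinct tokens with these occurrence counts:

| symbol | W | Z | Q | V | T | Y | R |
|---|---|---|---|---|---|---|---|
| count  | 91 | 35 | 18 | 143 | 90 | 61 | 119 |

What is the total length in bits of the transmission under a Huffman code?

1462

Merge the two smallest weights repeatedly:
combine Q(18), Z(35) → 53
combine 53, Y(61) → 114
combine T(90), W(91) → 181
combine 114, R(119) → 233
combine V(143), 181 → 324
combine 233, 324 → 557
The encoded length is the sum of every internal node's weight: 53 + 114 + 181 + 233 + 324 + 557 = 1462 bits.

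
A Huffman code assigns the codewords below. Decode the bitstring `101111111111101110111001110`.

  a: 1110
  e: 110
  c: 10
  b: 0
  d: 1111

Read left to right; each codeword is recognised as soon as it completes (prefix code):
  10→c | 1111→d | 1111→d | 1110→a | 1110→a | 1110→a | 0→b | 1110→a
Decoded message: cddaaaba

cddaaaba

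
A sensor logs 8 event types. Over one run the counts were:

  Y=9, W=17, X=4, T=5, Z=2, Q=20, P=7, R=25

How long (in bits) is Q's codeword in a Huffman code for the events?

2

Repeatedly merge the two smallest:
combine Z(2), X(4) → 6
combine T(5), 6 → 11
combine P(7), Y(9) → 16
combine 11, 16 → 27
combine W(17), Q(20) → 37
combine R(25), 27 → 52
combine 37, 52 → 89
Q's leaf is at depth 2, giving a 2-bit codeword.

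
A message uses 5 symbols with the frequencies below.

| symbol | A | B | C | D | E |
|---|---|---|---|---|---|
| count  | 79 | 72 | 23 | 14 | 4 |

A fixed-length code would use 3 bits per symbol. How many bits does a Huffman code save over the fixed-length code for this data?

212

Fixed-length: 3 bits × 192 symbols = 576 bits.
Huffman merges:
combine E(4), D(14) → 18
combine 18, C(23) → 41
combine 41, B(72) → 113
combine A(79), 113 → 192
Huffman total = 18 + 41 + 113 + 192 = 364 bits.
Saving = 576 − 364 = 212 bits.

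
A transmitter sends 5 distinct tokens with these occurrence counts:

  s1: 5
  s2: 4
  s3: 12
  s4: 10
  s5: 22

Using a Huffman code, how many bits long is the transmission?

112

Merge the two smallest weights repeatedly:
combine s2(4), s1(5) → 9
combine 9, s4(10) → 19
combine s3(12), 19 → 31
combine s5(22), 31 → 53
Total encoded bits = sum of merged weights = 9 + 19 + 31 + 53 = 112.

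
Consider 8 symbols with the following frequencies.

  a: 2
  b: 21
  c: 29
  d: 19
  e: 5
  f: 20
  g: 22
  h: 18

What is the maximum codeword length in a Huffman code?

4

Merge the two lowest-weight nodes at each step:
combine a(2), e(5) → 7
combine 7, h(18) → 25
combine d(19), f(20) → 39
combine b(21), g(22) → 43
combine 25, c(29) → 54
combine 39, 43 → 82
combine 54, 82 → 136
Maximum depth reached is 4.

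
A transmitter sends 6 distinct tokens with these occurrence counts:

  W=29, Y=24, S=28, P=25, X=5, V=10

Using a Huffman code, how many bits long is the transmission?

296

Merge the two smallest weights repeatedly:
merge X(5) and V(10): 15
merge 15 and Y(24): 39
merge P(25) and S(28): 53
merge W(29) and 39: 68
merge 53 and 68: 121
Total encoded bits = sum of merged weights = 15 + 39 + 53 + 68 + 121 = 296.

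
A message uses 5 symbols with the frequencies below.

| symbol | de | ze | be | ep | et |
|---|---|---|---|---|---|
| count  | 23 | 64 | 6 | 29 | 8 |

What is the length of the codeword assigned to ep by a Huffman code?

2

Repeatedly merge the two smallest:
merge be(6) and et(8): 14
merge 14 and de(23): 37
merge ep(29) and 37: 66
merge ze(64) and 66: 130
ep sits 2 levels below the root, so its codeword is 2 bits.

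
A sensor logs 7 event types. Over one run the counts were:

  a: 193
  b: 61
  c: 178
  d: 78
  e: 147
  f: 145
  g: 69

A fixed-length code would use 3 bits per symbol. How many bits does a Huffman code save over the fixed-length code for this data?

Fixed-length: 3 bits × 871 symbols = 2613 bits.
Huffman merges:
merge b(61) and g(69): 130
merge d(78) and 130: 208
merge f(145) and e(147): 292
merge c(178) and a(193): 371
merge 208 and 292: 500
merge 371 and 500: 871
Huffman total = 130 + 208 + 292 + 371 + 500 + 871 = 2372 bits.
Saving = 2613 − 2372 = 241 bits.

241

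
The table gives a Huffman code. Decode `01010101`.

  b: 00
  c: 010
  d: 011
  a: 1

caca

Read left to right; each codeword is recognised as soon as it completes (prefix code):
  010→c | 1→a | 010→c | 1→a
Decoded message: caca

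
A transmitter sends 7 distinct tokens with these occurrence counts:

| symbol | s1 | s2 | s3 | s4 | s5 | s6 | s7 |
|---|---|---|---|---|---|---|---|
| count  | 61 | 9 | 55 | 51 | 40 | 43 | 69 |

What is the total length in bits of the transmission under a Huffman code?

903

Build the Huffman tree bottom-up:
combine s2(9), s5(40) → 49
combine s6(43), 49 → 92
combine s4(51), s3(55) → 106
combine s1(61), s7(69) → 130
combine 92, 106 → 198
combine 130, 198 → 328
Total encoded bits = sum of merged weights = 49 + 92 + 106 + 130 + 198 + 328 = 903.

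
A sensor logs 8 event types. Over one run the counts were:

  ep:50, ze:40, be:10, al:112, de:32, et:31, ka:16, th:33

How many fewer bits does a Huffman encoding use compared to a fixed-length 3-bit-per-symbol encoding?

86

Fixed-length: 3 bits × 324 symbols = 972 bits.
Huffman merges:
combine be(10), ka(16) → 26
combine 26, et(31) → 57
combine de(32), th(33) → 65
combine ze(40), ep(50) → 90
combine 57, 65 → 122
combine 90, al(112) → 202
combine 122, 202 → 324
Huffman total = 26 + 57 + 65 + 90 + 122 + 202 + 324 = 886 bits.
Saving = 972 − 886 = 86 bits.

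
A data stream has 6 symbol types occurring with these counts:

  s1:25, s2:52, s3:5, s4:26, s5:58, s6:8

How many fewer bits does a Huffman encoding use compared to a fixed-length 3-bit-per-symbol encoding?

123

Fixed-length: 3 bits × 174 symbols = 522 bits.
Huffman merges:
merge s3(5) and s6(8): 13
merge 13 and s1(25): 38
merge s4(26) and 38: 64
merge s2(52) and s5(58): 110
merge 64 and 110: 174
Huffman total = 13 + 38 + 64 + 110 + 174 = 399 bits.
Saving = 522 − 399 = 123 bits.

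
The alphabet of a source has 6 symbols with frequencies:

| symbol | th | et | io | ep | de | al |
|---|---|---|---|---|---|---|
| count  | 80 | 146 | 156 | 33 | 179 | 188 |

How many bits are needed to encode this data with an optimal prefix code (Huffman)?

Greedily combine the two least-frequent nodes:
ep(33) + th(80) → 113
113 + et(146) → 259
io(156) + de(179) → 335
al(188) + 259 → 447
335 + 447 → 782
The encoded length is the sum of every internal node's weight: 113 + 259 + 335 + 447 + 782 = 1936 bits.

1936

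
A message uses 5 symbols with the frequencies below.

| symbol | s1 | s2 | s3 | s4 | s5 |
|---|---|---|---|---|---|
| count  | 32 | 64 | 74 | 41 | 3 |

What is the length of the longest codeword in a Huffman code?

3

Merge the two lowest-weight nodes at each step:
merge s5(3) and s1(32): 35
merge 35 and s4(41): 76
merge s2(64) and s3(74): 138
merge 76 and 138: 214
The first pair merged (s5, s1) ends up deepest, at depth 3.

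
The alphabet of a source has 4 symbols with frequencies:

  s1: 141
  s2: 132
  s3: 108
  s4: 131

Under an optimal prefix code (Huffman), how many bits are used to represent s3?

Huffman merges, smallest pair first:
combine s3(108), s4(131) → 239
combine s2(132), s1(141) → 273
combine 239, 273 → 512
s3's leaf is at depth 2, giving a 2-bit codeword.

2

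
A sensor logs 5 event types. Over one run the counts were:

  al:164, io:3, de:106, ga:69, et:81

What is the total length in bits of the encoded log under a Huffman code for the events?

907

Greedily combine the two least-frequent nodes:
combine io(3), ga(69) → 72
combine 72, et(81) → 153
combine de(106), 153 → 259
combine al(164), 259 → 423
Each symbol's bit-cost is frequency × depth; summing gives 907 bits (equivalently 72 + 153 + 259 + 423).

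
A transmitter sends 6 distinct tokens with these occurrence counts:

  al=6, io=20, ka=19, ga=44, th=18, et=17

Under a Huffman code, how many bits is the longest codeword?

4

Merge the two lowest-weight nodes at each step:
combine al(6), et(17) → 23
combine th(18), ka(19) → 37
combine io(20), 23 → 43
combine 37, 43 → 80
combine ga(44), 80 → 124
The first pair merged (al, et) ends up deepest, at depth 4.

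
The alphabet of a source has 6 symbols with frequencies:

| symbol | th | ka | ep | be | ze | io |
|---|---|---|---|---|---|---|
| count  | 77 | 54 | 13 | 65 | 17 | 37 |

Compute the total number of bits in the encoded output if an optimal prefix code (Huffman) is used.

623

Merge the two smallest weights repeatedly:
combine ep(13), ze(17) → 30
combine 30, io(37) → 67
combine ka(54), be(65) → 119
combine 67, th(77) → 144
combine 119, 144 → 263
Total encoded bits = sum of merged weights = 30 + 67 + 119 + 144 + 263 = 623.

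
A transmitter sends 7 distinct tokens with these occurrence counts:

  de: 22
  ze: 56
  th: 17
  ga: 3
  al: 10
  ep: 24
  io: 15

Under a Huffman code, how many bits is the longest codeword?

5

Merge the two lowest-weight nodes at each step:
combine ga(3), al(10) → 13
combine 13, io(15) → 28
combine th(17), de(22) → 39
combine ep(24), 28 → 52
combine 39, 52 → 91
combine ze(56), 91 → 147
Maximum depth reached is 5.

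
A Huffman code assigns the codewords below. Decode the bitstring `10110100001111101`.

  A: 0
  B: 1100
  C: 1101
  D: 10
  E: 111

Read left to right; each codeword is recognised as soon as it completes (prefix code):
  10→D | 1101→C | 0→A | 0→A | 0→A | 0→A | 111→E | 1101→C
Decoded message: DCAAAAEC

DCAAAAEC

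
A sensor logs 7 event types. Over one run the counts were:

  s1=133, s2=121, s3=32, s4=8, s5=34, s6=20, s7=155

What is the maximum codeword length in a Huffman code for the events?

Merge the two lowest-weight nodes at each step:
combine s4(8), s6(20) → 28
combine 28, s3(32) → 60
combine s5(34), 60 → 94
combine 94, s2(121) → 215
combine s1(133), s7(155) → 288
combine 215, 288 → 503
The first pair merged (s4, s6) ends up deepest, at depth 5.

5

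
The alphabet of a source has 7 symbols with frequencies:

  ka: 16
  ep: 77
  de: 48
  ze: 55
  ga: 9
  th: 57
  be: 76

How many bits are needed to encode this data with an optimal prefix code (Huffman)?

886

Merge the two smallest weights repeatedly:
combine ga(9), ka(16) → 25
combine 25, de(48) → 73
combine ze(55), th(57) → 112
combine 73, be(76) → 149
combine ep(77), 112 → 189
combine 149, 189 → 338
Each symbol's bit-cost is frequency × depth; summing gives 886 bits (equivalently 25 + 73 + 112 + 149 + 189 + 338).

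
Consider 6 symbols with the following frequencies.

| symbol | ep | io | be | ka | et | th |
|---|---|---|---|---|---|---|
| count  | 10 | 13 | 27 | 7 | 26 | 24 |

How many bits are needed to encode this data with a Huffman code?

Build the Huffman tree bottom-up:
merge ka(7) and ep(10): 17
merge io(13) and 17: 30
merge th(24) and et(26): 50
merge be(27) and 30: 57
merge 50 and 57: 107
Each symbol's bit-cost is frequency × depth; summing gives 261 bits (equivalently 17 + 30 + 50 + 57 + 107).

261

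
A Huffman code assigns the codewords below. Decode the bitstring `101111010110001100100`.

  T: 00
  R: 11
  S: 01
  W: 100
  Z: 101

Read left to right; each codeword is recognised as soon as it completes (prefix code):
  101→Z | 11→R | 101→Z | 01→S | 100→W | 01→S | 100→W | 100→W
Decoded message: ZRZSWSWW

ZRZSWSWW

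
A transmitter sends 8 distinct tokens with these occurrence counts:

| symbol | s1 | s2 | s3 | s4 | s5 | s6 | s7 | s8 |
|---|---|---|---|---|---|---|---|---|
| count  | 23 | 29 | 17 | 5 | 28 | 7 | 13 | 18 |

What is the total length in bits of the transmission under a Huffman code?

400

Merge the two smallest weights repeatedly:
s4(5) + s6(7) → 12
12 + s7(13) → 25
s3(17) + s8(18) → 35
s1(23) + 25 → 48
s5(28) + s2(29) → 57
35 + 48 → 83
57 + 83 → 140
Total encoded bits = sum of merged weights = 12 + 25 + 35 + 48 + 57 + 83 + 140 = 400.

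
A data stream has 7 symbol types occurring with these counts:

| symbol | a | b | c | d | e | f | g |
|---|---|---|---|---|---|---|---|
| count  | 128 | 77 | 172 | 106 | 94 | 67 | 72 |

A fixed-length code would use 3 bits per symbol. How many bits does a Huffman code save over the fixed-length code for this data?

Fixed-length: 3 bits × 716 symbols = 2148 bits.
Huffman merges:
merge f(67) and g(72): 139
merge b(77) and e(94): 171
merge d(106) and a(128): 234
merge 139 and 171: 310
merge c(172) and 234: 406
merge 310 and 406: 716
Huffman total = 139 + 171 + 234 + 310 + 406 + 716 = 1976 bits.
Saving = 2148 − 1976 = 172 bits.

172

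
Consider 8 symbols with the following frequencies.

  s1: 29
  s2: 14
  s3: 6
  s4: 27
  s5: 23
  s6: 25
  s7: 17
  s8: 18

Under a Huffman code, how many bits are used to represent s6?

Huffman merges, smallest pair first:
merge s3(6) and s2(14): 20
merge s7(17) and s8(18): 35
merge 20 and s5(23): 43
merge s6(25) and s4(27): 52
merge s1(29) and 35: 64
merge 43 and 52: 95
merge 64 and 95: 159
s6's leaf is at depth 3, giving a 3-bit codeword.

3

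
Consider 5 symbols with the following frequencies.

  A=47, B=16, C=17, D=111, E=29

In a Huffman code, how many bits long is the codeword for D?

1

Huffman merges, smallest pair first:
merge B(16) and C(17): 33
merge E(29) and 33: 62
merge A(47) and 62: 109
merge 109 and D(111): 220
D is a child of the root — depth 1, so its codeword is a single bit.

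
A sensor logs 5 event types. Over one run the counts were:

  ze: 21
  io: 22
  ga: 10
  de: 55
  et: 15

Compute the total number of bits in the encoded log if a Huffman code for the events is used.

Merge the two smallest weights repeatedly:
ga(10) + et(15) → 25
ze(21) + io(22) → 43
25 + 43 → 68
de(55) + 68 → 123
Total encoded bits = sum of merged weights = 25 + 43 + 68 + 123 = 259.

259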